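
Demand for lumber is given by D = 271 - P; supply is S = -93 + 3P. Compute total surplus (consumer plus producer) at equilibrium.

Equilibrium: 271 - P = -93 + 3P gives P* = 91, Q* = 180.
Demand choke price: P = 271; supply starts at P = 31.
CS = ½(271 − 91)(180) = 16200; PS = ½(91 − 31)(180) = 5400.

Total surplus = 21600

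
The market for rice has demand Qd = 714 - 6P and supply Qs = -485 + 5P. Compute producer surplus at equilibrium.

Equilibrium: 714 - 6P = -485 + 5P gives P* = 109, Q* = 60.
Supply starts at P = 97 (where Qs = 0).
PS = ½(109 − 97)(60) = 360.

Producer surplus = 360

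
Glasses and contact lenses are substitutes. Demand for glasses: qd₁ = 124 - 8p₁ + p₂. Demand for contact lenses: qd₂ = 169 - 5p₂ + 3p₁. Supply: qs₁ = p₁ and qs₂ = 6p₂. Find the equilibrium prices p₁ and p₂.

p₁ = 15.96875, p₂ = 19.71875

Market 1: 124 - 8p₁ + p₂ = p₁ → 9p₁ - p₂ = 124.
Market 2: 11p₂ - 3p₁ = 169.
Eliminating p₂: 11×(1) + 1×(2) gives 96p₁ = 1533, so p₁ = 15.96875.
Back-substitute into (2): p₂ = (169 + 3×15.96875) / 11 = 19.71875.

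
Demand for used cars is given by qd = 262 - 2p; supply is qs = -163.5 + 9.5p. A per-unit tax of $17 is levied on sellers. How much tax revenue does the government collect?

Pre-tax equilibrium: p* = 37, q* = 188.
Tax on sellers shifts supply to qs = -163.5 + 9.5(p − 17) = -325 + 9.5p.
262 - 2p = -325 + 9.5p gives buyer price pb = 1174/23; sellers receive ps = 1174/23 − 17 = 783/23.
New quantity: q = 262 − 2(1174/23) = 3678/23.
Revenue = 17 × 3678/23 = 62526/23.

Tax revenue = 62526/23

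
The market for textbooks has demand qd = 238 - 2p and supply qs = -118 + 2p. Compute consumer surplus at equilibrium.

Equilibrium: 238 - 2p = -118 + 2p gives p* = 89, q* = 60.
Demand choke price (qd = 0): p = 119.
CS = ½(119 − 89)(60) = 900.

Consumer surplus = 900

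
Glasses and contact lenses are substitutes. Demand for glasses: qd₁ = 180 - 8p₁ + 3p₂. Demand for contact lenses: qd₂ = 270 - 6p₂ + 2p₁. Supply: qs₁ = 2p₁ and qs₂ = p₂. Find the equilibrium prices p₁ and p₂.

p₁ = 32.34375, p₂ = 47.8125

Market 1: 180 - 8p₁ + 3p₂ = 2p₁ → 10p₁ - 3p₂ = 180.
Market 2: 7p₂ - 2p₁ = 270.
Eliminating p₂: 7×(1) + 3×(2) gives 64p₁ = 2070, so p₁ = 32.34375.
Back-substitute into (2): p₂ = (270 + 2×32.34375) / 7 = 47.8125.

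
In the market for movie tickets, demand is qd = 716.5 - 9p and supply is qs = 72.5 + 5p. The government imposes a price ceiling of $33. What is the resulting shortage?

Equilibrium price would be p* = 46, so the ceiling at 33 binds.
At p = 33: qd = 716.5 − 9(33) = 419.5, qs = 72.5 + 5(33) = 237.5.
Shortage = 419.5 − 237.5 = 182.

Shortage = 182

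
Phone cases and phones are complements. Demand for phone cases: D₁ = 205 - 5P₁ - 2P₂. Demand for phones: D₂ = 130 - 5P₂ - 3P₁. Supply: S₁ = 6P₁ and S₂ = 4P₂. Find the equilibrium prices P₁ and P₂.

Market 1: 205 - 5P₁ - 2P₂ = 6P₁ → 11P₁ + 2P₂ = 205.
Market 2: 9P₂ + 3P₁ = 130.
Eliminating P₂: 9×(1) − 2×(2) gives 93P₁ = 1585, so P₁ = 1585/93.
Back-substitute into (2): P₂ = (130 − 3×1585/93) / 9 = 815/93.

P₁ = 1585/93, P₂ = 815/93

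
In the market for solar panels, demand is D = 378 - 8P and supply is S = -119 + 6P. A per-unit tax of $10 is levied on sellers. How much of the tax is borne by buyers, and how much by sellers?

Buyers bear 30/7, sellers bear 40/7

Pre-tax equilibrium: P* = 35.5, Q* = 94.
Tax on sellers shifts supply to S = -119 + 6(P − 10) = -179 + 6P.
378 - 8P = -179 + 6P gives buyer price Pb = 557/14; sellers receive Ps = 557/14 − 10 = 417/14.
New quantity: Q = 378 − 8(557/14) = 418/7.
Buyer burden = 557/14 − 35.5 = 30/7; seller burden = 35.5 − 417/14 = 40/7.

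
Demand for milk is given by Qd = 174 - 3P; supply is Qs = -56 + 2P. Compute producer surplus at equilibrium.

Producer surplus = 324

Equilibrium: 174 - 3P = -56 + 2P gives P* = 46, Q* = 36.
Supply starts at P = 28 (where Qs = 0).
PS = ½(46 − 28)(36) = 324.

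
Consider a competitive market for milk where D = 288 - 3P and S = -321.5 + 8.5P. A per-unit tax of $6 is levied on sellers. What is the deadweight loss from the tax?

Deadweight loss = 918/23

Pre-tax equilibrium: P* = 53, Q* = 129.
Tax on sellers shifts supply to S = -321.5 + 8.5(P − 6) = -372.5 + 8.5P.
288 - 3P = -372.5 + 8.5P gives buyer price Pb = 1321/23; sellers receive Ps = 1321/23 − 6 = 1183/23.
New quantity: Q = 288 − 3(1321/23) = 2661/23.
DWL = ½ × 6 × (129 − 2661/23) = 918/23.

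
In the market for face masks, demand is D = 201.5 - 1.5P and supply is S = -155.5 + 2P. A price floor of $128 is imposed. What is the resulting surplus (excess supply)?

Equilibrium price would be P* = 102, so the floor at 128 binds.
At P = 128: D = 9.5, S = 100.5.
Surplus = 100.5 − 9.5 = 91.

Surplus = 91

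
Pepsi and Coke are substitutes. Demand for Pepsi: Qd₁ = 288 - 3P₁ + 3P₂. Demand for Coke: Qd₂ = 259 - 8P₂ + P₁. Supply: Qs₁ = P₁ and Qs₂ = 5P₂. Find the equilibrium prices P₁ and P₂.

Market 1: 288 - 3P₁ + 3P₂ = P₁ → 4P₁ - 3P₂ = 288.
Market 2: 13P₂ - P₁ = 259.
Eliminating P₂: 13×(1) + 3×(2) gives 49P₁ = 4521, so P₁ = 4521/49.
Back-substitute into (2): P₂ = (259 + 1×4521/49) / 13 = 1324/49.

P₁ = 4521/49, P₂ = 1324/49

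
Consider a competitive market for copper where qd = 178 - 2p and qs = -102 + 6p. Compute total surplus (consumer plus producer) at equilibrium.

Equilibrium: 178 - 2p = -102 + 6p gives p* = 35, q* = 108.
Demand choke price: p = 89; supply starts at p = 17.
CS = ½(89 − 35)(108) = 2916; PS = ½(35 − 17)(108) = 972.

Total surplus = 3888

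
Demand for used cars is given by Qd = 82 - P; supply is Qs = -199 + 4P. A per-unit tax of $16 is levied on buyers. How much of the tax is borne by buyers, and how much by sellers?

Pre-tax equilibrium: P* = 56.2, Q* = 25.8.
Tax on buyers shifts demand to Qd = 82 − 1(P + 16) = 66 - P.
66 - P = -199 + 4P gives seller price Ps = 53; buyers pay Pb = 53 + 16 = 69.
New quantity: Q = 82 − 1(69) = 13.
Buyer burden = 69 − 56.2 = 12.8; seller burden = 56.2 − 53 = 3.2.

Buyers bear $12.8, sellers bear $3.2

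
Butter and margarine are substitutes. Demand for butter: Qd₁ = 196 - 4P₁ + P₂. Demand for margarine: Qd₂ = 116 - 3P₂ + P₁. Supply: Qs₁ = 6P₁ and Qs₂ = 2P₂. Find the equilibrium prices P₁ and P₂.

Market 1: 196 - 4P₁ + P₂ = 6P₁ → 10P₁ - P₂ = 196.
Market 2: 5P₂ - P₁ = 116.
Eliminating P₂: 5×(1) + 1×(2) gives 49P₁ = 1096, so P₁ = 1096/49.
Back-substitute into (2): P₂ = (116 + 1×1096/49) / 5 = 1356/49.

P₁ = 1096/49, P₂ = 1356/49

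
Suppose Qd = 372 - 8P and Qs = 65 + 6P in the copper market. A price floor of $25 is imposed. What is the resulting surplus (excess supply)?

Equilibrium price would be P* = 307/14, so the floor at 25 binds.
At P = 25: Qd = 172, Qs = 215.
Surplus = 215 − 172 = 43.

Surplus = 43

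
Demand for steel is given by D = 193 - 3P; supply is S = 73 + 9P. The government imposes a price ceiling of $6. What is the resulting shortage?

Equilibrium price would be P* = 10, so the ceiling at 6 binds.
At P = 6: D = 193 − 3(6) = 175, S = 73 + 9(6) = 127.
Shortage = 175 − 127 = 48.

Shortage = 48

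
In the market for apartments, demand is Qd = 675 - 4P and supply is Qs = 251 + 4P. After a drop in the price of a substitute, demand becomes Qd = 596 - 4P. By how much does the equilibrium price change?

ΔP = -9.875

Original equilibrium: P* = 53, Q* = 463.
New equilibrium: 596 - 4P = 251 + 4P, so 345 = 8P and P' = 43.125; Q' = 596 − 4(43.125) = 423.5.
Change in price: 43.125 − 53 = -9.875.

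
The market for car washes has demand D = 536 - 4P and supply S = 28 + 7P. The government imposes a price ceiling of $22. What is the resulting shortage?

Equilibrium price would be P* = 508/11, so the ceiling at 22 binds.
At P = 22: D = 536 − 4(22) = 448, S = 28 + 7(22) = 182.
Shortage = 448 − 182 = 266.

Shortage = 266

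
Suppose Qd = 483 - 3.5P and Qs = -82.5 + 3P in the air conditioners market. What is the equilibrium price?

Set Qd = Qs: 483 - 3.5P = -82.5 + 3P.
565.5 = 6.5P, so P* = 87.
Q* = 483 − 3.5(87) = 178.5.

P* = 87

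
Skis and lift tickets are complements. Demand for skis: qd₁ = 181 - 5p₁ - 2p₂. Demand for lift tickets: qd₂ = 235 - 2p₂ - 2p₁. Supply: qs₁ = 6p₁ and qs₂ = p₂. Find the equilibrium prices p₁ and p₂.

Market 1: 181 - 5p₁ - 2p₂ = 6p₁ → 11p₁ + 2p₂ = 181.
Market 2: 3p₂ + 2p₁ = 235.
Eliminating p₂: 3×(1) − 2×(2) gives 29p₁ = 73, so p₁ = 73/29.
Back-substitute into (2): p₂ = (235 − 2×73/29) / 3 = 2223/29.

p₁ = 73/29, p₂ = 2223/29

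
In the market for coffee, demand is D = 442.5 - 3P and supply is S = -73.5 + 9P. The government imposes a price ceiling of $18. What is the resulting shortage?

Shortage = 300

Equilibrium price would be P* = 43, so the ceiling at 18 binds.
At P = 18: D = 442.5 − 3(18) = 388.5, S = -73.5 + 9(18) = 88.5.
Shortage = 388.5 − 88.5 = 300.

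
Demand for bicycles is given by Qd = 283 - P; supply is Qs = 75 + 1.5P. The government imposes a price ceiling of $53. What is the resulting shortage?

Shortage = 75.5

Equilibrium price would be P* = 83.2, so the ceiling at 53 binds.
At P = 53: Qd = 283 − 1(53) = 230, Qs = 75 + 1.5(53) = 154.5.
Shortage = 230 − 154.5 = 75.5.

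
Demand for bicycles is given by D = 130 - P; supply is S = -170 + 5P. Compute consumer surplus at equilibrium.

Consumer surplus = 3200

Equilibrium: 130 - P = -170 + 5P gives P* = 50, Q* = 80.
Demand choke price (D = 0): P = 130.
CS = ½(130 − 50)(80) = 3200.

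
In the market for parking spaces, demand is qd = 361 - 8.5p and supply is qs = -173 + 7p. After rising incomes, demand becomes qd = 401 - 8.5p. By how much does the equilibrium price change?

Original equilibrium: p* = 1068/31, q* = 2113/31.
New equilibrium: 401 - 8.5p = -173 + 7p, so 574 = 15.5p and p' = 1148/31; q' = 401 − 8.5(1148/31) = 2673/31.
Change in price: 1148/31 − 1068/31 = 80/31.

Δp = 80/31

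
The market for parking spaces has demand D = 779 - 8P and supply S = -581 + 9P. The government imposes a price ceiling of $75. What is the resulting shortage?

Equilibrium price would be P* = 80, so the ceiling at 75 binds.
At P = 75: D = 779 − 8(75) = 179, S = -581 + 9(75) = 94.
Shortage = 179 − 94 = 85.

Shortage = 85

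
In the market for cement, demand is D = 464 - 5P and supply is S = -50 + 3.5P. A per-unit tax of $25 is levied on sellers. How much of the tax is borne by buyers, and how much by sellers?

Pre-tax equilibrium: P* = 1028/17, Q* = 2748/17.
Tax on sellers shifts supply to S = -50 + 3.5(P − 25) = -137.5 + 3.5P.
464 - 5P = -137.5 + 3.5P gives buyer price Pb = 1203/17; sellers receive Ps = 1203/17 − 25 = 778/17.
New quantity: Q = 464 − 5(1203/17) = 1873/17.
Buyer burden = 1203/17 − 1028/17 = 175/17; seller burden = 1028/17 − 778/17 = 250/17.

Buyers bear 175/17, sellers bear 250/17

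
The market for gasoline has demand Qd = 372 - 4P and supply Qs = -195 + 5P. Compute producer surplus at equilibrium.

Producer surplus = 1440

Equilibrium: 372 - 4P = -195 + 5P gives P* = 63, Q* = 120.
Supply starts at P = 39 (where Qs = 0).
PS = ½(63 − 39)(120) = 1440.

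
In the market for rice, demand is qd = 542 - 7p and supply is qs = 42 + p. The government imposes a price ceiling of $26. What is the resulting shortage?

Shortage = 292

Equilibrium price would be p* = 62.5, so the ceiling at 26 binds.
At p = 26: qd = 542 − 7(26) = 360, qs = 42 + 1(26) = 68.
Shortage = 360 − 68 = 292.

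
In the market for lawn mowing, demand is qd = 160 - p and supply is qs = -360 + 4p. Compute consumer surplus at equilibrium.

Equilibrium: 160 - p = -360 + 4p gives p* = 104, q* = 56.
Demand choke price (qd = 0): p = 160.
CS = ½(160 − 104)(56) = 1568.

Consumer surplus = 1568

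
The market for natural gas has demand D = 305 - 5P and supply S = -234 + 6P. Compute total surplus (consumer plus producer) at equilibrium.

Equilibrium: 305 - 5P = -234 + 6P gives P* = 49, Q* = 60.
Demand choke price: P = 61; supply starts at P = 39.
CS = ½(61 − 49)(60) = 360; PS = ½(49 − 39)(60) = 300.

Total surplus = 660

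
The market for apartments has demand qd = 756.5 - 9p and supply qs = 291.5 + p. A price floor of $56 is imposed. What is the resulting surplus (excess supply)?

Equilibrium price would be p* = 46.5, so the floor at 56 binds.
At p = 56: qd = 252.5, qs = 347.5.
Surplus = 347.5 − 252.5 = 95.

Surplus = 95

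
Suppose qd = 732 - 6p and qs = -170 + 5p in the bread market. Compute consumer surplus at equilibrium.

Consumer surplus = 4800

Equilibrium: 732 - 6p = -170 + 5p gives p* = 82, q* = 240.
Demand choke price (qd = 0): p = 122.
CS = ½(122 − 82)(240) = 4800.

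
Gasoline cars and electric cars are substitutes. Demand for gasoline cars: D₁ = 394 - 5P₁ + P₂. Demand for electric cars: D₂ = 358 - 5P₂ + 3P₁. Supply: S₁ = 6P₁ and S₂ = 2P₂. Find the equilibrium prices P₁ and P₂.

Market 1: 394 - 5P₁ + P₂ = 6P₁ → 11P₁ - P₂ = 394.
Market 2: 7P₂ - 3P₁ = 358.
Eliminating P₂: 7×(1) + 1×(2) gives 74P₁ = 3116, so P₁ = 1558/37.
Back-substitute into (2): P₂ = (358 + 3×1558/37) / 7 = 2560/37.

P₁ = 1558/37, P₂ = 2560/37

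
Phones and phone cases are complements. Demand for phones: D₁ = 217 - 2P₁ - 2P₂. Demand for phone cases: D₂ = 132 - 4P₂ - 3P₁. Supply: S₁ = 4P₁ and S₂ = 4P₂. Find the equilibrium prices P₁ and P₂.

Market 1: 217 - 2P₁ - 2P₂ = 4P₁ → 6P₁ + 2P₂ = 217.
Market 2: 8P₂ + 3P₁ = 132.
Eliminating P₂: 8×(1) − 2×(2) gives 42P₁ = 1472, so P₁ = 736/21.
Back-substitute into (2): P₂ = (132 − 3×736/21) / 8 = 47/14.

P₁ = 736/21, P₂ = 47/14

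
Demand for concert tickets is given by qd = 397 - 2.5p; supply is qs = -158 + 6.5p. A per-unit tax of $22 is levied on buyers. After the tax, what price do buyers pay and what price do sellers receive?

Pre-tax equilibrium: p* = 185/3, q* = 1457/6.
Tax on buyers shifts demand to qd = 397 − 2.5(p + 22) = 342 - 2.5p.
342 - 2.5p = -158 + 6.5p gives seller price ps = 500/9; buyers pay pb = 500/9 + 22 = 698/9.
New quantity: q = 397 − 2.5(698/9) = 1828/9.

Buyers pay 698/9, sellers receive 500/9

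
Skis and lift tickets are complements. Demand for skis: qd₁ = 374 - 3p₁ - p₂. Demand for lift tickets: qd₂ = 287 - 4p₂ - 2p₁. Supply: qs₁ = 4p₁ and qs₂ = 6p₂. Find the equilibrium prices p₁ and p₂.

p₁ = 3453/68, p₂ = 1261/68

Market 1: 374 - 3p₁ - p₂ = 4p₁ → 7p₁ + p₂ = 374.
Market 2: 10p₂ + 2p₁ = 287.
Eliminating p₂: 10×(1) − 1×(2) gives 68p₁ = 3453, so p₁ = 3453/68.
Back-substitute into (2): p₂ = (287 − 2×3453/68) / 10 = 1261/68.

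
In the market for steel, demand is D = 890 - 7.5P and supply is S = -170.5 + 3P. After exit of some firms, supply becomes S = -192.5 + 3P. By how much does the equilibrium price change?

ΔP = 44/21

Original equilibrium: P* = 101, Q* = 132.5.
New equilibrium: 890 - 7.5P = -192.5 + 3P, so 1082.5 = 10.5P and P' = 2165/21; Q' = 890 − 7.5(2165/21) = 1635/14.
Change in price: 2165/21 − 101 = 44/21.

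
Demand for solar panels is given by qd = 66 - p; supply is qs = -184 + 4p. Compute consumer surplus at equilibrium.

Consumer surplus = 128

Equilibrium: 66 - p = -184 + 4p gives p* = 50, q* = 16.
Demand choke price (qd = 0): p = 66.
CS = ½(66 − 50)(16) = 128.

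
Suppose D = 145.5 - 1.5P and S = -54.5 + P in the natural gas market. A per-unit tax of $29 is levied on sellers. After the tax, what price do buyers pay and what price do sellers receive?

Pre-tax equilibrium: P* = 80, Q* = 25.5.
Tax on sellers shifts supply to S = -54.5 + 1(P − 29) = -83.5 + P.
145.5 - 1.5P = -83.5 + P gives buyer price Pb = 91.6; sellers receive Ps = 91.6 − 29 = 62.6.
New quantity: Q = 145.5 − 1.5(91.6) = 8.1.

Buyers pay $91.6, sellers receive $62.6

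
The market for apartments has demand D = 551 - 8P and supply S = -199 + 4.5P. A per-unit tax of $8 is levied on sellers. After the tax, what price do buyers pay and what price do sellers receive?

Buyers pay $62.88, sellers receive $54.88

Pre-tax equilibrium: P* = 60, Q* = 71.
Tax on sellers shifts supply to S = -199 + 4.5(P − 8) = -235 + 4.5P.
551 - 8P = -235 + 4.5P gives buyer price Pb = 62.88; sellers receive Ps = 62.88 − 8 = 54.88.
New quantity: Q = 551 − 8(62.88) = 47.96.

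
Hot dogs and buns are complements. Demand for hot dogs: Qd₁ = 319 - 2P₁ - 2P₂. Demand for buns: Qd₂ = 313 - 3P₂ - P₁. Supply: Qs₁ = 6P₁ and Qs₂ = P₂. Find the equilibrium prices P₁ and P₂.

Market 1: 319 - 2P₁ - 2P₂ = 6P₁ → 8P₁ + 2P₂ = 319.
Market 2: 4P₂ + P₁ = 313.
Eliminating P₂: 4×(1) − 2×(2) gives 30P₁ = 650, so P₁ = 65/3.
Back-substitute into (2): P₂ = (313 − 1×65/3) / 4 = 437/6.

P₁ = 65/3, P₂ = 437/6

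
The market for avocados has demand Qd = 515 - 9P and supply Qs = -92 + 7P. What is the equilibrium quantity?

Set Qd = Qs: 515 - 9P = -92 + 7P.
607 = 16P, so P* = 37.9375.
Q* = 515 − 9(37.9375) = 173.5625.

Q* = 173.5625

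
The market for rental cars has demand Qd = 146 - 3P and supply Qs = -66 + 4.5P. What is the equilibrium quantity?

Set Qd = Qs: 146 - 3P = -66 + 4.5P.
212 = 7.5P, so P* = 424/15.
Q* = 146 − 3(424/15) = 61.2.

Q* = 61.2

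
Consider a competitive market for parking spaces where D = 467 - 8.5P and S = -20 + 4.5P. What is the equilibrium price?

Set D = S: 467 - 8.5P = -20 + 4.5P.
487 = 13P, so P* = 487/13.
Q* = 467 − 8.5(487/13) = 3863/26.

P* = 487/13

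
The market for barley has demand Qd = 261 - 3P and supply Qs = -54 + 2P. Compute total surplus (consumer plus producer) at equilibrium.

Total surplus = 2160

Equilibrium: 261 - 3P = -54 + 2P gives P* = 63, Q* = 72.
Demand choke price: P = 87; supply starts at P = 27.
CS = ½(87 − 63)(72) = 864; PS = ½(63 − 27)(72) = 1296.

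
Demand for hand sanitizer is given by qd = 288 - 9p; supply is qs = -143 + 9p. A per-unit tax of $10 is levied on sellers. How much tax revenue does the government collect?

Pre-tax equilibrium: p* = 431/18, q* = 72.5.
Tax on sellers shifts supply to qs = -143 + 9(p − 10) = -233 + 9p.
288 - 9p = -233 + 9p gives buyer price pb = 521/18; sellers receive ps = 521/18 − 10 = 341/18.
New quantity: q = 288 − 9(521/18) = 27.5.
Revenue = 10 × 27.5 = 275.

Tax revenue = 275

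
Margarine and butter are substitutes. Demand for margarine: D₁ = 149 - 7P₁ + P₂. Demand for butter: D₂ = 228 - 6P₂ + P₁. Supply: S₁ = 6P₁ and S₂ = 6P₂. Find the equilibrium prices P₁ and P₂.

Market 1: 149 - 7P₁ + P₂ = 6P₁ → 13P₁ - P₂ = 149.
Market 2: 12P₂ - P₁ = 228.
Eliminating P₂: 12×(1) + 1×(2) gives 155P₁ = 2016, so P₁ = 2016/155.
Back-substitute into (2): P₂ = (228 + 1×2016/155) / 12 = 3113/155.

P₁ = 2016/155, P₂ = 3113/155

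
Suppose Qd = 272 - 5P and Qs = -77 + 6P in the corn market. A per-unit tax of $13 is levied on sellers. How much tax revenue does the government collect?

Pre-tax equilibrium: P* = 349/11, Q* = 1247/11.
Tax on sellers shifts supply to Qs = -77 + 6(P − 13) = -155 + 6P.
272 - 5P = -155 + 6P gives buyer price Pb = 427/11; sellers receive Ps = 427/11 − 13 = 284/11.
New quantity: Q = 272 − 5(427/11) = 857/11.
Revenue = 13 × 857/11 = 11141/11.

Tax revenue = 11141/11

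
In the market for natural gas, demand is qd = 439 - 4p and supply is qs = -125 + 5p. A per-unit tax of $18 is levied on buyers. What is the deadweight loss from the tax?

Pre-tax equilibrium: p* = 188/3, q* = 565/3.
Tax on buyers shifts demand to qd = 439 − 4(p + 18) = 367 - 4p.
367 - 4p = -125 + 5p gives seller price ps = 164/3; buyers pay pb = 164/3 + 18 = 218/3.
New quantity: q = 439 − 4(218/3) = 445/3.
DWL = ½ × 18 × (565/3 − 445/3) = 360.

Deadweight loss = 360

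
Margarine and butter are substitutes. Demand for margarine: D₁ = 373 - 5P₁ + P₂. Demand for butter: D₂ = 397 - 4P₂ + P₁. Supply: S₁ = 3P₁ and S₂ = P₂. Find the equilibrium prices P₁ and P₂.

Market 1: 373 - 5P₁ + P₂ = 3P₁ → 8P₁ - P₂ = 373.
Market 2: 5P₂ - P₁ = 397.
Eliminating P₂: 5×(1) + 1×(2) gives 39P₁ = 2262, so P₁ = 58.
Back-substitute into (2): P₂ = (397 + 1×58) / 5 = 91.

P₁ = 58, P₂ = 91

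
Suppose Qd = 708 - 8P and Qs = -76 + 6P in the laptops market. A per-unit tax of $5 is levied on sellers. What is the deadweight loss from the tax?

Deadweight loss = 300/7

Pre-tax equilibrium: P* = 56, Q* = 260.
Tax on sellers shifts supply to Qs = -76 + 6(P − 5) = -106 + 6P.
708 - 8P = -106 + 6P gives buyer price Pb = 407/7; sellers receive Ps = 407/7 − 5 = 372/7.
New quantity: Q = 708 − 8(407/7) = 1700/7.
DWL = ½ × 5 × (260 − 1700/7) = 300/7.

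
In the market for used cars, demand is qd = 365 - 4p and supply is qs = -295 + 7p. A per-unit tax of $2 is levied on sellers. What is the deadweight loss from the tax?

Deadweight loss = 56/11

Pre-tax equilibrium: p* = 60, q* = 125.
Tax on sellers shifts supply to qs = -295 + 7(p − 2) = -309 + 7p.
365 - 4p = -309 + 7p gives buyer price pb = 674/11; sellers receive ps = 674/11 − 2 = 652/11.
New quantity: q = 365 − 4(674/11) = 1319/11.
DWL = ½ × 2 × (125 − 1319/11) = 56/11.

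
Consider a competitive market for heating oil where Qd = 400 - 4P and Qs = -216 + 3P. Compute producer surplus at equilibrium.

Equilibrium: 400 - 4P = -216 + 3P gives P* = 88, Q* = 48.
Supply starts at P = 72 (where Qs = 0).
PS = ½(88 − 72)(48) = 384.

Producer surplus = 384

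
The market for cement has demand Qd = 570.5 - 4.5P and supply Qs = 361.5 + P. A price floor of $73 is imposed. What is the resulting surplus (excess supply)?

Surplus = 192.5

Equilibrium price would be P* = 38, so the floor at 73 binds.
At P = 73: Qd = 242, Qs = 434.5.
Surplus = 434.5 − 242 = 192.5.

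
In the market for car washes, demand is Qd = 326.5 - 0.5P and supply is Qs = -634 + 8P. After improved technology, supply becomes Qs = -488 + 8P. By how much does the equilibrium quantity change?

ΔQ = 146/17

Original equilibrium: P* = 113, Q* = 270.
New equilibrium: 326.5 - 0.5P = -488 + 8P, so 814.5 = 8.5P and P' = 1629/17; Q' = 326.5 − 0.5(1629/17) = 4736/17.
Change in quantity: 4736/17 − 270 = 146/17.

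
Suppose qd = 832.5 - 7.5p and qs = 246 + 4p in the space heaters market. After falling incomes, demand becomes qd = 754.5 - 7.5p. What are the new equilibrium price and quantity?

Original equilibrium: p* = 51, q* = 450.
New equilibrium: 754.5 - 7.5p = 246 + 4p, so 508.5 = 11.5p and p' = 1017/23; q' = 754.5 − 7.5(1017/23) = 9726/23.

p' = 1017/23, q' = 9726/23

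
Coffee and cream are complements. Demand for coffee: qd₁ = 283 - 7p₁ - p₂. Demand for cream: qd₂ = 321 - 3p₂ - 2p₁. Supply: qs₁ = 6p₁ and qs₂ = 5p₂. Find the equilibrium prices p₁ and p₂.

Market 1: 283 - 7p₁ - p₂ = 6p₁ → 13p₁ + p₂ = 283.
Market 2: 8p₂ + 2p₁ = 321.
Eliminating p₂: 8×(1) − 1×(2) gives 102p₁ = 1943, so p₁ = 1943/102.
Back-substitute into (2): p₂ = (321 − 2×1943/102) / 8 = 3607/102.

p₁ = 1943/102, p₂ = 3607/102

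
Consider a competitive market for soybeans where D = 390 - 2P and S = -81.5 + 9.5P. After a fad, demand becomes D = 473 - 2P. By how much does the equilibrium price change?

ΔP = 166/23

Original equilibrium: P* = 41, Q* = 308.
New equilibrium: 473 - 2P = -81.5 + 9.5P, so 554.5 = 11.5P and P' = 1109/23; Q' = 473 − 2(1109/23) = 8661/23.
Change in price: 1109/23 − 41 = 166/23.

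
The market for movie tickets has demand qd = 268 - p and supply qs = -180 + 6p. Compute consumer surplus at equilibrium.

Consumer surplus = 20808

Equilibrium: 268 - p = -180 + 6p gives p* = 64, q* = 204.
Demand choke price (qd = 0): p = 268.
CS = ½(268 − 64)(204) = 20808.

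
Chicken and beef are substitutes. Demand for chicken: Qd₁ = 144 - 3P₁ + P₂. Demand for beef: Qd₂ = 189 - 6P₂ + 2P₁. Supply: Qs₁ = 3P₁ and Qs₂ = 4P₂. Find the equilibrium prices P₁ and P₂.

Market 1: 144 - 3P₁ + P₂ = 3P₁ → 6P₁ - P₂ = 144.
Market 2: 10P₂ - 2P₁ = 189.
Eliminating P₂: 10×(1) + 1×(2) gives 58P₁ = 1629, so P₁ = 1629/58.
Back-substitute into (2): P₂ = (189 + 2×1629/58) / 10 = 711/29.

P₁ = 1629/58, P₂ = 711/29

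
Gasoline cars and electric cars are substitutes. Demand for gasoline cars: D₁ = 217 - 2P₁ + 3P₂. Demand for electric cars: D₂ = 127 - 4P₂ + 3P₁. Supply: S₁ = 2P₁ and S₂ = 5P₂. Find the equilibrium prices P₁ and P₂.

Market 1: 217 - 2P₁ + 3P₂ = 2P₁ → 4P₁ - 3P₂ = 217.
Market 2: 9P₂ - 3P₁ = 127.
Eliminating P₂: 9×(1) + 3×(2) gives 27P₁ = 2334, so P₁ = 778/9.
Back-substitute into (2): P₂ = (127 + 3×778/9) / 9 = 1159/27.

P₁ = 778/9, P₂ = 1159/27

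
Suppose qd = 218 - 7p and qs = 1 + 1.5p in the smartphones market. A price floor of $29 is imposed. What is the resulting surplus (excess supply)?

Equilibrium price would be p* = 434/17, so the floor at 29 binds.
At p = 29: qd = 15, qs = 44.5.
Surplus = 44.5 − 15 = 29.5.

Surplus = 29.5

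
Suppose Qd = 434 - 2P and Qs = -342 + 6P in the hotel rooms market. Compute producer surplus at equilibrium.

Producer surplus = 4800

Equilibrium: 434 - 2P = -342 + 6P gives P* = 97, Q* = 240.
Supply starts at P = 57 (where Qs = 0).
PS = ½(97 − 57)(240) = 4800.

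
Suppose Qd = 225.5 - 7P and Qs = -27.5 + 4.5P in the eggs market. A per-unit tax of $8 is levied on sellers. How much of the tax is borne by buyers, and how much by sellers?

Buyers bear 72/23, sellers bear 112/23

Pre-tax equilibrium: P* = 22, Q* = 71.5.
Tax on sellers shifts supply to Qs = -27.5 + 4.5(P − 8) = -63.5 + 4.5P.
225.5 - 7P = -63.5 + 4.5P gives buyer price Pb = 578/23; sellers receive Ps = 578/23 − 8 = 394/23.
New quantity: Q = 225.5 − 7(578/23) = 2281/46.
Buyer burden = 578/23 − 22 = 72/23; seller burden = 22 − 394/23 = 112/23.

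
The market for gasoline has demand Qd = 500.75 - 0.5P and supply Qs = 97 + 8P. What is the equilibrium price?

Set Qd = Qs: 500.75 - 0.5P = 97 + 8P.
403.75 = 8.5P, so P* = 47.5.
Q* = 500.75 − 0.5(47.5) = 477.

P* = 47.5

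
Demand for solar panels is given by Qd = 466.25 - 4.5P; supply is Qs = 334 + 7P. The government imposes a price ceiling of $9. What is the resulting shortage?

Equilibrium price would be P* = 11.5, so the ceiling at 9 binds.
At P = 9: Qd = 466.25 − 4.5(9) = 425.75, Qs = 334 + 7(9) = 397.
Shortage = 425.75 − 397 = 28.75.

Shortage = 28.75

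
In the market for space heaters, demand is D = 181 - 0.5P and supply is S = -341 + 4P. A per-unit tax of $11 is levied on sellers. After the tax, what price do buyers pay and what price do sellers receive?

Buyers pay 1132/9, sellers receive 1033/9

Pre-tax equilibrium: P* = 116, Q* = 123.
Tax on sellers shifts supply to S = -341 + 4(P − 11) = -385 + 4P.
181 - 0.5P = -385 + 4P gives buyer price Pb = 1132/9; sellers receive Ps = 1132/9 − 11 = 1033/9.
New quantity: Q = 181 − 0.5(1132/9) = 1063/9.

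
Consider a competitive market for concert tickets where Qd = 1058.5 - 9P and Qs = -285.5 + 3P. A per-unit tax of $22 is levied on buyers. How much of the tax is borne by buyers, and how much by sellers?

Buyers bear $5.5, sellers bear $16.5

Pre-tax equilibrium: P* = 112, Q* = 50.5.
Tax on buyers shifts demand to Qd = 1058.5 − 9(P + 22) = 860.5 - 9P.
860.5 - 9P = -285.5 + 3P gives seller price Ps = 95.5; buyers pay Pb = 95.5 + 22 = 117.5.
New quantity: Q = 1058.5 − 9(117.5) = 1.
Buyer burden = 117.5 − 112 = 5.5; seller burden = 112 − 95.5 = 16.5.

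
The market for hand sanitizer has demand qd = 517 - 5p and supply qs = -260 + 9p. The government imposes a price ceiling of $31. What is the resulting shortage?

Equilibrium price would be p* = 55.5, so the ceiling at 31 binds.
At p = 31: qd = 517 − 5(31) = 362, qs = -260 + 9(31) = 19.
Shortage = 362 − 19 = 343.

Shortage = 343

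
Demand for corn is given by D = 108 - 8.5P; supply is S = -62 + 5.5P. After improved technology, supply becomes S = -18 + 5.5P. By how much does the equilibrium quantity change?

ΔQ = 187/7

Original equilibrium: P* = 85/7, Q* = 67/14.
New equilibrium: 108 - 8.5P = -18 + 5.5P, so 126 = 14P and P' = 9; Q' = 108 − 8.5(9) = 31.5.
Change in quantity: 31.5 − 67/14 = 187/7.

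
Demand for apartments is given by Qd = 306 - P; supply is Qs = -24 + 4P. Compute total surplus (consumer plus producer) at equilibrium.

Total surplus = 36000

Equilibrium: 306 - P = -24 + 4P gives P* = 66, Q* = 240.
Demand choke price: P = 306; supply starts at P = 6.
CS = ½(306 − 66)(240) = 28800; PS = ½(66 − 6)(240) = 7200.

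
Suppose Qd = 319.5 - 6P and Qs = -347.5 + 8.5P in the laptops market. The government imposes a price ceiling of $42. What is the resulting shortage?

Shortage = 58

Equilibrium price would be P* = 46, so the ceiling at 42 binds.
At P = 42: Qd = 319.5 − 6(42) = 67.5, Qs = -347.5 + 8.5(42) = 9.5.
Shortage = 67.5 − 9.5 = 58.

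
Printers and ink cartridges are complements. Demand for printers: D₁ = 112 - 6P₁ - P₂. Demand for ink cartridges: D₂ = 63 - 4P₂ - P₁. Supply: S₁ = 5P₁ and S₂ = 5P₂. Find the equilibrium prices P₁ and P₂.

Market 1: 112 - 6P₁ - P₂ = 5P₁ → 11P₁ + P₂ = 112.
Market 2: 9P₂ + P₁ = 63.
Eliminating P₂: 9×(1) − 1×(2) gives 98P₁ = 945, so P₁ = 135/14.
Back-substitute into (2): P₂ = (63 − 1×135/14) / 9 = 83/14.

P₁ = 135/14, P₂ = 83/14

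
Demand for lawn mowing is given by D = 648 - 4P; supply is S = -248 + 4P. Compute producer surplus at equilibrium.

Equilibrium: 648 - 4P = -248 + 4P gives P* = 112, Q* = 200.
Supply starts at P = 62 (where S = 0).
PS = ½(112 − 62)(200) = 5000.

Producer surplus = 5000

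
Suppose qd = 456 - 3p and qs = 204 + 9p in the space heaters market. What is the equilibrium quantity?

q* = 393

Set qd = qs: 456 - 3p = 204 + 9p.
252 = 12p, so p* = 21.
q* = 456 − 3(21) = 393.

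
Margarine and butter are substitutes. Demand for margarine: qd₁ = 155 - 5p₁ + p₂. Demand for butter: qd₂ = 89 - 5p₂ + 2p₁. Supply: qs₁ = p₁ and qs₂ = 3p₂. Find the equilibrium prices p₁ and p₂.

Market 1: 155 - 5p₁ + p₂ = p₁ → 6p₁ - p₂ = 155.
Market 2: 8p₂ - 2p₁ = 89.
Eliminating p₂: 8×(1) + 1×(2) gives 46p₁ = 1329, so p₁ = 1329/46.
Back-substitute into (2): p₂ = (89 + 2×1329/46) / 8 = 422/23.

p₁ = 1329/46, p₂ = 422/23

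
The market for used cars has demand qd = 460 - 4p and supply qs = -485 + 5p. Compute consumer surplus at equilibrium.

Equilibrium: 460 - 4p = -485 + 5p gives p* = 105, q* = 40.
Demand choke price (qd = 0): p = 115.
CS = ½(115 − 105)(40) = 200.

Consumer surplus = 200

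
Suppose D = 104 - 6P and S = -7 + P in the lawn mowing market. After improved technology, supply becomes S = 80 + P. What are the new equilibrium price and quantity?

P' = 24/7, Q' = 584/7

Original equilibrium: P* = 111/7, Q* = 62/7.
New equilibrium: 104 - 6P = 80 + P, so 24 = 7P and P' = 24/7; Q' = 104 − 6(24/7) = 584/7.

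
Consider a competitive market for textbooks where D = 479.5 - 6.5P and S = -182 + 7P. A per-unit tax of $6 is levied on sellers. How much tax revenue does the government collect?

Tax revenue = 2534/3

Pre-tax equilibrium: P* = 49, Q* = 161.
Tax on sellers shifts supply to S = -182 + 7(P − 6) = -224 + 7P.
479.5 - 6.5P = -224 + 7P gives buyer price Pb = 469/9; sellers receive Ps = 469/9 − 6 = 415/9.
New quantity: Q = 479.5 − 6.5(469/9) = 1267/9.
Revenue = 6 × 1267/9 = 2534/3.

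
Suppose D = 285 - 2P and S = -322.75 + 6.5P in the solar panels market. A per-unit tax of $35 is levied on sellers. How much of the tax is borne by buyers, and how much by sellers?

Pre-tax equilibrium: P* = 71.5, Q* = 142.
Tax on sellers shifts supply to S = -322.75 + 6.5(P − 35) = -550.25 + 6.5P.
285 - 2P = -550.25 + 6.5P gives buyer price Pb = 3341/34; sellers receive Ps = 3341/34 − 35 = 2151/34.
New quantity: Q = 285 − 2(3341/34) = 1504/17.
Buyer burden = 3341/34 − 71.5 = 455/17; seller burden = 71.5 − 2151/34 = 140/17.

Buyers bear 455/17, sellers bear 140/17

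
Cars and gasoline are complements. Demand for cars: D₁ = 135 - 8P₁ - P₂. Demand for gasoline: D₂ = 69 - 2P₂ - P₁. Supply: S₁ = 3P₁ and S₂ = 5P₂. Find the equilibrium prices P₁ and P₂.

P₁ = 219/19, P₂ = 156/19

Market 1: 135 - 8P₁ - P₂ = 3P₁ → 11P₁ + P₂ = 135.
Market 2: 7P₂ + P₁ = 69.
Eliminating P₂: 7×(1) − 1×(2) gives 76P₁ = 876, so P₁ = 219/19.
Back-substitute into (2): P₂ = (69 − 1×219/19) / 7 = 156/19.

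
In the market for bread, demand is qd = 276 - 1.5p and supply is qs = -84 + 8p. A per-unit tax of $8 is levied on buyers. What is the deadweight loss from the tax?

Deadweight loss = 768/19

Pre-tax equilibrium: p* = 720/19, q* = 4164/19.
Tax on buyers shifts demand to qd = 276 − 1.5(p + 8) = 264 - 1.5p.
264 - 1.5p = -84 + 8p gives seller price ps = 696/19; buyers pay pb = 696/19 + 8 = 848/19.
New quantity: q = 276 − 1.5(848/19) = 3972/19.
DWL = ½ × 8 × (4164/19 − 3972/19) = 768/19.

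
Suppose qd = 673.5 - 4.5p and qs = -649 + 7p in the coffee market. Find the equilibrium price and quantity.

Set qd = qs: 673.5 - 4.5p = -649 + 7p.
1322.5 = 11.5p, so p* = 115.
q* = 673.5 − 4.5(115) = 156.

p* = 115, q* = 156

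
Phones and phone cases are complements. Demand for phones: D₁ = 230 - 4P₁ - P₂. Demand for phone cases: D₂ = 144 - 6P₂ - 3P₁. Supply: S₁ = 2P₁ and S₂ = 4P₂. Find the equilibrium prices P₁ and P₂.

P₁ = 2156/57, P₂ = 58/19

Market 1: 230 - 4P₁ - P₂ = 2P₁ → 6P₁ + P₂ = 230.
Market 2: 10P₂ + 3P₁ = 144.
Eliminating P₂: 10×(1) − 1×(2) gives 57P₁ = 2156, so P₁ = 2156/57.
Back-substitute into (2): P₂ = (144 − 3×2156/57) / 10 = 58/19.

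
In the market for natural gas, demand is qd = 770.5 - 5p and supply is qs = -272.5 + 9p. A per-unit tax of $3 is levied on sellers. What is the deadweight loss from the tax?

Pre-tax equilibrium: p* = 74.5, q* = 398.
Tax on sellers shifts supply to qs = -272.5 + 9(p − 3) = -299.5 + 9p.
770.5 - 5p = -299.5 + 9p gives buyer price pb = 535/7; sellers receive ps = 535/7 − 3 = 514/7.
New quantity: q = 770.5 − 5(535/7) = 5437/14.
DWL = ½ × 3 × (398 − 5437/14) = 405/28.

Deadweight loss = 405/28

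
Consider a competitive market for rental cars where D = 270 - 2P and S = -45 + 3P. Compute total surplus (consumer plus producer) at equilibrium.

Total surplus = 8640

Equilibrium: 270 - 2P = -45 + 3P gives P* = 63, Q* = 144.
Demand choke price: P = 135; supply starts at P = 15.
CS = ½(135 − 63)(144) = 5184; PS = ½(63 − 15)(144) = 3456.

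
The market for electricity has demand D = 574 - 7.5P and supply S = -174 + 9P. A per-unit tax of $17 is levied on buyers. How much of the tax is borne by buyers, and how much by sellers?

Pre-tax equilibrium: P* = 136/3, Q* = 234.
Tax on buyers shifts demand to D = 574 − 7.5(P + 17) = 446.5 - 7.5P.
446.5 - 7.5P = -174 + 9P gives seller price Ps = 1241/33; buyers pay Pb = 1241/33 + 17 = 1802/33.
New quantity: Q = 574 − 7.5(1802/33) = 1809/11.
Buyer burden = 1802/33 − 136/3 = 102/11; seller burden = 136/3 − 1241/33 = 85/11.

Buyers bear 102/11, sellers bear 85/11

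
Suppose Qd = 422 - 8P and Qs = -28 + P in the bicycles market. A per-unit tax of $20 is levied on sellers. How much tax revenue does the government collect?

Tax revenue = 760/9

Pre-tax equilibrium: P* = 50, Q* = 22.
Tax on sellers shifts supply to Qs = -28 + 1(P − 20) = -48 + P.
422 - 8P = -48 + P gives buyer price Pb = 470/9; sellers receive Ps = 470/9 − 20 = 290/9.
New quantity: Q = 422 − 8(470/9) = 38/9.
Revenue = 20 × 38/9 = 760/9.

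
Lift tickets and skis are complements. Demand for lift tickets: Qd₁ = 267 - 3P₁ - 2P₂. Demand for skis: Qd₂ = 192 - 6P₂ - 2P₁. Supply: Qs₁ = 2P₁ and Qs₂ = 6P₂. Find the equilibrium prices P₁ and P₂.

P₁ = 705/14, P₂ = 213/28

Market 1: 267 - 3P₁ - 2P₂ = 2P₁ → 5P₁ + 2P₂ = 267.
Market 2: 12P₂ + 2P₁ = 192.
Eliminating P₂: 12×(1) − 2×(2) gives 56P₁ = 2820, so P₁ = 705/14.
Back-substitute into (2): P₂ = (192 − 2×705/14) / 12 = 213/28.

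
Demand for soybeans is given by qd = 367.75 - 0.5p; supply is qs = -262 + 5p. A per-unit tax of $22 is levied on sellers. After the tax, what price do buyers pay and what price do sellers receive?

Pre-tax equilibrium: p* = 114.5, q* = 310.5.
Tax on sellers shifts supply to qs = -262 + 5(p − 22) = -372 + 5p.
367.75 - 0.5p = -372 + 5p gives buyer price pb = 134.5; sellers receive ps = 134.5 − 22 = 112.5.
New quantity: q = 367.75 − 0.5(134.5) = 300.5.

Buyers pay $134.5, sellers receive $112.5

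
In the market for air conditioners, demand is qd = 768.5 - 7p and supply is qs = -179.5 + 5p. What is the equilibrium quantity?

q* = 215.5

Set qd = qs: 768.5 - 7p = -179.5 + 5p.
948 = 12p, so p* = 79.
q* = 768.5 − 7(79) = 215.5.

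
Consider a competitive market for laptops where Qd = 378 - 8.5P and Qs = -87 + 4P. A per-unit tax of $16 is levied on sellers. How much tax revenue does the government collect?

Pre-tax equilibrium: P* = 37.2, Q* = 61.8.
Tax on sellers shifts supply to Qs = -87 + 4(P − 16) = -151 + 4P.
378 - 8.5P = -151 + 4P gives buyer price Pb = 42.32; sellers receive Ps = 42.32 − 16 = 26.32.
New quantity: Q = 378 − 8.5(42.32) = 18.28.
Revenue = 16 × 18.28 = 292.48.

Tax revenue = 292.48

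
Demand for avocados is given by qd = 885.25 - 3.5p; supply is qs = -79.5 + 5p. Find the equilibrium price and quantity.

p* = 113.5, q* = 488

Set qd = qs: 885.25 - 3.5p = -79.5 + 5p.
964.75 = 8.5p, so p* = 113.5.
q* = 885.25 − 3.5(113.5) = 488.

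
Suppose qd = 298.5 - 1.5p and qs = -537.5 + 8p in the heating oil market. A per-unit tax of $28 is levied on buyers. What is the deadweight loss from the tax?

Deadweight loss = 9408/19

Pre-tax equilibrium: p* = 88, q* = 166.5.
Tax on buyers shifts demand to qd = 298.5 − 1.5(p + 28) = 256.5 - 1.5p.
256.5 - 1.5p = -537.5 + 8p gives seller price ps = 1588/19; buyers pay pb = 1588/19 + 28 = 2120/19.
New quantity: q = 298.5 − 1.5(2120/19) = 4983/38.
DWL = ½ × 28 × (166.5 − 4983/38) = 9408/19.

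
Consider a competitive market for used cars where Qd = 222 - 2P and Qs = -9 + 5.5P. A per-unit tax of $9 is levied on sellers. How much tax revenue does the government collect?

Tax revenue = 1324.8

Pre-tax equilibrium: P* = 30.8, Q* = 160.4.
Tax on sellers shifts supply to Qs = -9 + 5.5(P − 9) = -58.5 + 5.5P.
222 - 2P = -58.5 + 5.5P gives buyer price Pb = 37.4; sellers receive Ps = 37.4 − 9 = 28.4.
New quantity: Q = 222 − 2(37.4) = 147.2.
Revenue = 9 × 147.2 = 1324.8.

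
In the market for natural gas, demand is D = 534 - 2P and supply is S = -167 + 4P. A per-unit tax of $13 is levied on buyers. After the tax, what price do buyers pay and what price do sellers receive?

Buyers pay $125.5, sellers receive $112.5

Pre-tax equilibrium: P* = 701/6, Q* = 901/3.
Tax on buyers shifts demand to D = 534 − 2(P + 13) = 508 - 2P.
508 - 2P = -167 + 4P gives seller price Ps = 112.5; buyers pay Pb = 112.5 + 13 = 125.5.
New quantity: Q = 534 − 2(125.5) = 283.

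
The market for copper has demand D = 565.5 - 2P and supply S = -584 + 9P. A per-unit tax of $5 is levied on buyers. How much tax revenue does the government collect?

Pre-tax equilibrium: P* = 104.5, Q* = 356.5.
Tax on buyers shifts demand to D = 565.5 − 2(P + 5) = 555.5 - 2P.
555.5 - 2P = -584 + 9P gives seller price Ps = 2279/22; buyers pay Pb = 2279/22 + 5 = 2389/22.
New quantity: Q = 565.5 − 2(2389/22) = 7663/22.
Revenue = 5 × 7663/22 = 38315/22.

Tax revenue = 38315/22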